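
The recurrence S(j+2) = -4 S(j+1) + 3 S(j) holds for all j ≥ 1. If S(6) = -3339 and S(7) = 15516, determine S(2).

-3

Rearranging, S(j-2) = (S(j) + 4 S(j-1)) / 3.
S(5) = (15516 + 4·(-3339)) / 3 = 2160/3 = 720
S(4) = (-3339 + 4·720) / 3 = -459/3 = -153
S(3) = (720 + 4·(-153)) / 3 = 108/3 = 36
S(2) = (-153 + 4·36) / 3 = -9/3 = -3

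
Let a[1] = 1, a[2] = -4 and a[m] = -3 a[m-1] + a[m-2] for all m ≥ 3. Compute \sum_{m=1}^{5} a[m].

a[3] = -3(-4) + 1 = 13
a[4] = -3(13) + (-4) = -43
a[5] = -3(-43) + 13 = 142
Sum = 1 + (-4) + 13 + (-43) + 142 = 109

109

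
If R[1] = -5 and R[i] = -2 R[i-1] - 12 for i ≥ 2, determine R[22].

2097148

The fixed point is -12/(1 + 2) = -4, so R[i] + 4 = -2(R[i-1] + 4).
Hence R[i] = -1·(-2)^{i-1} - 4.
R[22] = -1·(-2)^{21} - 4 = -1·-2097152 - 4 = 2097148.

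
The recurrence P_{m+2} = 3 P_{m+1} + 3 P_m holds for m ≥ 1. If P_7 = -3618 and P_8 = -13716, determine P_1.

Rearranging, P_{m-2} = (P_m - 3 P_{m-1}) / 3.
P_6 = (-13716 - 3*(-3618)) / 3 = -2862/3 = -954
P_5 = (-3618 - 3*(-954)) / 3 = -756/3 = -252
P_4 = (-954 - 3*(-252)) / 3 = -198/3 = -66
P_3 = (-252 - 3*(-66)) / 3 = -54/3 = -18
P_2 = (-66 - 3*(-18)) / 3 = -12/3 = -4
P_1 = (-18 - 3*(-4)) / 3 = -6/3 = -2

-2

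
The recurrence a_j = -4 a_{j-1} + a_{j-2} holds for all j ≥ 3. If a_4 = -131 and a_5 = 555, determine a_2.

-7

Rearranging, a_{j-2} = a_j + 4 a_{j-1}.
a_3 = 555 + 4(-131) = 31
a_2 = -131 + 4(31) = -7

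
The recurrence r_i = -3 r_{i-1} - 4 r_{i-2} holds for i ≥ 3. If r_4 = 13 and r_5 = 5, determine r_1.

-1

Rearranging, r_{i-2} = (r_i + 3 r_{i-1}) / -4.
r_3 = (5 + 3·13) / -4 = 44/-4 = -11
r_2 = (13 + 3·(-11)) / -4 = -20/-4 = 5
r_1 = (-11 + 3·5) / -4 = 4/-4 = -1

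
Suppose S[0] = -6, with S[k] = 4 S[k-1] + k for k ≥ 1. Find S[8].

-364092

S[1] = 4·(-6) + 1 = -23
S[2] = 4·(-23) + 2 = -90
S[3] = 4·(-90) + 3 = -357
S[4] = 4·(-357) + 4 = -1424
S[5] = 4·(-1424) + 5 = -5691
S[6] = 4·(-5691) + 6 = -22758
S[7] = 4·(-22758) + 7 = -91025
S[8] = 4·(-91025) + 8 = -364092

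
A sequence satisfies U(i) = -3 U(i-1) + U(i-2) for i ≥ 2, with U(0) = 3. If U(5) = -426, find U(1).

-3

Let U(1) = z.
U(2) = 3 - 3z
U(3) = -9 + 10z
U(4) = 30 - 33z
U(5) = -99 + 109z
So -99 + 109z = -426, giving z = -3.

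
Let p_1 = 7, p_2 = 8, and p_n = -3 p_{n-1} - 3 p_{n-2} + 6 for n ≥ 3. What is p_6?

231

p_3 = -3·8 - 3·7 + 6 = -39
p_4 = -3·(-39) - 3·8 + 6 = 99
p_5 = -3·99 - 3·(-39) + 6 = -174
p_6 = -3·(-174) - 3·99 + 6 = 231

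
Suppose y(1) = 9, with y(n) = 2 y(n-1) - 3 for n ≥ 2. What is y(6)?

195

y(2) = 2(9) - 3 = 15
y(3) = 2(15) - 3 = 27
y(4) = 2(27) - 3 = 51
y(5) = 2(51) - 3 = 99
y(6) = 2(99) - 3 = 195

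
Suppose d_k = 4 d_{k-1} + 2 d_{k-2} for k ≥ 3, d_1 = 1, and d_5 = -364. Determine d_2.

-5

Let d_2 = w.
d_3 = 2 + 4w
d_4 = 8 + 18w
d_5 = 36 + 80w
So 36 + 80w = -364, giving w = -5.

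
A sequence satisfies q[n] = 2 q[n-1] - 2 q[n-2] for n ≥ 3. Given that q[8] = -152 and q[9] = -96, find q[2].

7

Rearranging, q[n-2] = (q[n] - 2 q[n-1]) / -2.
q[7] = (-96 - 2·(-152)) / -2 = 208/-2 = -104
q[6] = (-152 - 2·(-104)) / -2 = 56/-2 = -28
q[5] = (-104 - 2·(-28)) / -2 = -48/-2 = 24
q[4] = (-28 - 2·24) / -2 = -76/-2 = 38
q[3] = (24 - 2·38) / -2 = -52/-2 = 26
q[2] = (38 - 2·26) / -2 = -14/-2 = 7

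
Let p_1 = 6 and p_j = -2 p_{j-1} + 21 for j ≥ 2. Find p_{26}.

The fixed point is 21/(1 + 2) = 7, so p_j - 7 = -2(p_{j-1} - 7).
Hence p_j = -1·(-2)^{j-1} + 7.
p_{26} = -1·(-2)^{25} + 7 = -1·-33554432 + 7 = 33554439.

33554439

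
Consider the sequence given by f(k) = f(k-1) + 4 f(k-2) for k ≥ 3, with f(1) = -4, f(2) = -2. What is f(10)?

-9386

f(3) = (-2) + 4*(-4) = -18
f(4) = (-18) + 4*(-2) = -26
f(5) = (-26) + 4*(-18) = -98
f(6) = (-98) + 4*(-26) = -202
f(7) = (-202) + 4*(-98) = -594
f(8) = (-594) + 4*(-202) = -1402
f(9) = (-1402) + 4*(-594) = -3778
f(10) = (-3778) + 4*(-1402) = -9386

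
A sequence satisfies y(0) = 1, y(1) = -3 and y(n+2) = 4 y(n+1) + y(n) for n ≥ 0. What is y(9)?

y(2) = 4·(-3) + 1 = -11
y(3) = 4·(-11) + (-3) = -47
y(4) = 4·(-47) + (-11) = -199
y(5) = 4·(-199) + (-47) = -843
y(6) = 4·(-843) + (-199) = -3571
y(7) = 4·(-3571) + (-843) = -15127
y(8) = 4·(-15127) + (-3571) = -64079
y(9) = 4·(-64079) + (-15127) = -271443

-271443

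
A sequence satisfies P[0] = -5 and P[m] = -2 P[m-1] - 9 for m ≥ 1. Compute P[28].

-536870915

The fixed point is -9/(1 + 2) = -3, so P[m] + 3 = -2(P[m-1] + 3).
Hence P[m] = -2·(-2)^m - 3.
P[28] = -2·(-2)^{28} - 3 = -2·268435456 - 3 = -536870915.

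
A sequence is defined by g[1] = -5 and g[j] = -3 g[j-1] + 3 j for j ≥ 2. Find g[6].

1539

g[2] = -3(-5) + 6 = 21
g[3] = -3(21) + 9 = -54
g[4] = -3(-54) + 12 = 174
g[5] = -3(174) + 15 = -507
g[6] = -3(-507) + 18 = 1539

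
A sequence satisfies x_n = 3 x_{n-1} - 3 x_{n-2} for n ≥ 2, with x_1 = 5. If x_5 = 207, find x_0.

-6

Let x_0 = w.
x_2 = 15 - 3w
x_3 = 30 - 9w
x_4 = 45 - 18w
x_5 = 45 - 27w
So 45 - 27w = 207, giving w = -6.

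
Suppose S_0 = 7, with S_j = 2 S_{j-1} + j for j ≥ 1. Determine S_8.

2294

S_1 = 2(7) + 1 = 15
S_2 = 2(15) + 2 = 32
S_3 = 2(32) + 3 = 67
S_4 = 2(67) + 4 = 138
S_5 = 2(138) + 5 = 281
S_6 = 2(281) + 6 = 568
S_7 = 2(568) + 7 = 1143
S_8 = 2(1143) + 8 = 2294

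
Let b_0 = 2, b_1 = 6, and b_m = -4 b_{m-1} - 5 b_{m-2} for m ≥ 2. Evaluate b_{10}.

b_2 = -4(6) - 5(2) = -34
b_3 = -4(-34) - 5(6) = 106
b_4 = -4(106) - 5(-34) = -254
b_5 = -4(-254) - 5(106) = 486
b_6 = -4(486) - 5(-254) = -674
b_7 = -4(-674) - 5(486) = 266
b_8 = -4(266) - 5(-674) = 2306
b_9 = -4(2306) - 5(266) = -10554
b_{10} = -4(-10554) - 5(2306) = 30686

30686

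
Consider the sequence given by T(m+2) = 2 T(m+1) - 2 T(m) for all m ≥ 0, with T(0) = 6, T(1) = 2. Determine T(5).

T(2) = 2·2 - 2·6 = -8
T(3) = 2·(-8) - 2·2 = -20
T(4) = 2·(-20) - 2·(-8) = -24
T(5) = 2·(-24) - 2·(-20) = -8

-8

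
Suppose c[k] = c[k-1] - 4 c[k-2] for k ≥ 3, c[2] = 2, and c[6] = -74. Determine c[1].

Let c[1] = w.
c[3] = 2 - 4w
c[4] = -6 - 4w
c[5] = -14 + 12w
c[6] = 10 + 28w
So 10 + 28w = -74, giving w = -3.

-3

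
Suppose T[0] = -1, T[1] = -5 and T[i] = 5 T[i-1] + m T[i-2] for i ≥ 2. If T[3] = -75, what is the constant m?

T[2] = -25 - m
T[3] = -125 - 10m
So -125 - 10m = -75, giving m = -5.

-5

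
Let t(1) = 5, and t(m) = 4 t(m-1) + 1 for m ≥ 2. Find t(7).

t(2) = 4·5 + 1 = 21
t(3) = 4·21 + 1 = 85
t(4) = 4·85 + 1 = 341
t(5) = 4·341 + 1 = 1365
t(6) = 4·1365 + 1 = 5461
t(7) = 4·5461 + 1 = 21845

21845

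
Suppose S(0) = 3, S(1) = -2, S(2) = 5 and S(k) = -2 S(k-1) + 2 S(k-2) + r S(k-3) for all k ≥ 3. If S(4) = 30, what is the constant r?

S(3) = -14 + 3r
S(4) = 38 - 8r
So 38 - 8r = 30, giving r = 1.

1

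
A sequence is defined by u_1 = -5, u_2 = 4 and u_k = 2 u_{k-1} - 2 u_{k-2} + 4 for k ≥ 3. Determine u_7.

u_3 = 2*4 - 2*(-5) + 4 = 22
u_4 = 2*22 - 2*4 + 4 = 40
u_5 = 2*40 - 2*22 + 4 = 40
u_6 = 2*40 - 2*40 + 4 = 4
u_7 = 2*4 - 2*40 + 4 = -68

-68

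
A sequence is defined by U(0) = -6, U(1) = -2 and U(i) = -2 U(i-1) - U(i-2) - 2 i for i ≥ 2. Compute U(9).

U(2) = -2*(-2) - (-6) - 4 = 6
U(3) = -2*6 - (-2) - 6 = -16
U(4) = -2*(-16) - 6 - 8 = 18
U(5) = -2*18 - (-16) - 10 = -30
U(6) = -2*(-30) - 18 - 12 = 30
U(7) = -2*30 - (-30) - 14 = -44
U(8) = -2*(-44) - 30 - 16 = 42
U(9) = -2*42 - (-44) - 18 = -58

-58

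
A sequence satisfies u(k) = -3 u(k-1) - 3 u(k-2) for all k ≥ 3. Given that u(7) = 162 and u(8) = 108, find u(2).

-4

Rearranging, u(k-2) = (u(k) + 3 u(k-1)) / -3.
u(6) = (108 + 3·162) / -3 = 594/-3 = -198
u(5) = (162 + 3·(-198)) / -3 = -432/-3 = 144
u(4) = (-198 + 3·144) / -3 = 234/-3 = -78
u(3) = (144 + 3·(-78)) / -3 = -90/-3 = 30
u(2) = (-78 + 3·30) / -3 = 12/-3 = -4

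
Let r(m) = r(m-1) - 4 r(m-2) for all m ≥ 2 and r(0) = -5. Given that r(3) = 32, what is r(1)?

-4

Let r(1) = z.
r(2) = 20 + z
r(3) = 20 - 3z
So 20 - 3z = 32, giving z = -4.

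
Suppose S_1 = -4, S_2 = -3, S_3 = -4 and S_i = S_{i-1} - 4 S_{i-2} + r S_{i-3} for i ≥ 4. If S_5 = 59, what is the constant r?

-5

S_4 = 8 - 4r
S_5 = 24 - 7r
So 24 - 7r = 59, giving r = -5.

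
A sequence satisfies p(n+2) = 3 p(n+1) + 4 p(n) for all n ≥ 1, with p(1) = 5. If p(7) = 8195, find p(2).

5

Let p(2) = x.
p(3) = 20 + 3x
p(4) = 60 + 13x
p(5) = 260 + 51x
p(6) = 1020 + 205x
p(7) = 4100 + 819x
So 4100 + 819x = 8195, giving x = 5.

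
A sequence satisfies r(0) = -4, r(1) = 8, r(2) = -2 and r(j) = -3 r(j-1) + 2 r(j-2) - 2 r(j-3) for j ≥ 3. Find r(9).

73394

r(3) = -3*(-2) + 2*8 - 2*(-4) = 30
r(4) = -3*30 + 2*(-2) - 2*8 = -110
r(5) = -3*(-110) + 2*30 - 2*(-2) = 394
r(6) = -3*394 + 2*(-110) - 2*30 = -1462
r(7) = -3*(-1462) + 2*394 - 2*(-110) = 5394
r(8) = -3*5394 + 2*(-1462) - 2*394 = -19894
r(9) = -3*(-19894) + 2*5394 - 2*(-1462) = 73394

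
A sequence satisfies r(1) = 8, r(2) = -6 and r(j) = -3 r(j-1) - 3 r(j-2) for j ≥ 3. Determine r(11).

r(3) = -3*(-6) - 3*8 = -6
r(4) = -3*(-6) - 3*(-6) = 36
r(5) = -3*36 - 3*(-6) = -90
r(6) = -3*(-90) - 3*36 = 162
r(7) = -3*162 - 3*(-90) = -216
r(8) = -3*(-216) - 3*162 = 162
r(9) = -3*162 - 3*(-216) = 162
r(10) = -3*162 - 3*162 = -972
r(11) = -3*(-972) - 3*162 = 2430

2430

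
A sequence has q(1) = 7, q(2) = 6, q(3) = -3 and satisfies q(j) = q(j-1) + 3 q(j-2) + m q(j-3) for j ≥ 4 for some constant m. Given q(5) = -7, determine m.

-1

q(4) = 15 + 7m
q(5) = 6 + 13m
So 6 + 13m = -7, giving m = -1.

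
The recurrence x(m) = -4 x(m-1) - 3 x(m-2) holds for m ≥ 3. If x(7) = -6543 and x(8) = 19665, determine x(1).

9

Rearranging, x(m-2) = (x(m) + 4 x(m-1)) / -3.
x(6) = (19665 + 4·(-6543)) / -3 = -6507/-3 = 2169
x(5) = (-6543 + 4·2169) / -3 = 2133/-3 = -711
x(4) = (2169 + 4·(-711)) / -3 = -675/-3 = 225
x(3) = (-711 + 4·225) / -3 = 189/-3 = -63
x(2) = (225 + 4·(-63)) / -3 = -27/-3 = 9
x(1) = (-63 + 4·9) / -3 = -27/-3 = 9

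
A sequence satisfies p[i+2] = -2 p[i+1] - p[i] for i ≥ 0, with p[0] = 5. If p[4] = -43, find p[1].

Let p[1] = z.
p[2] = -5 - 2z
p[3] = 10 + 3z
p[4] = -15 - 4z
So -15 - 4z = -43, giving z = 7.

7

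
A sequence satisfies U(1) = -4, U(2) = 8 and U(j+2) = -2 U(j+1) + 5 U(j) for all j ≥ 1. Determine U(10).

194728

U(3) = -2*8 + 5*(-4) = -36
U(4) = -2*(-36) + 5*8 = 112
U(5) = -2*112 + 5*(-36) = -404
U(6) = -2*(-404) + 5*112 = 1368
U(7) = -2*1368 + 5*(-404) = -4756
U(8) = -2*(-4756) + 5*1368 = 16352
U(9) = -2*16352 + 5*(-4756) = -56484
U(10) = -2*(-56484) + 5*16352 = 194728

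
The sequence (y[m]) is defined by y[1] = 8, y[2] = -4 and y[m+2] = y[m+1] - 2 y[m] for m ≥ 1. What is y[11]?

y[3] = (-4) - 2·8 = -20
y[4] = (-20) - 2·(-4) = -12
y[5] = (-12) - 2·(-20) = 28
y[6] = 28 - 2·(-12) = 52
y[7] = 52 - 2·28 = -4
y[8] = (-4) - 2·52 = -108
y[9] = (-108) - 2·(-4) = -100
y[10] = (-100) - 2·(-108) = 116
y[11] = 116 - 2·(-100) = 316

316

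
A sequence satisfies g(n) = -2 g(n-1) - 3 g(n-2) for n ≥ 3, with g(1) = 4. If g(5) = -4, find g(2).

2

Let g(2) = y.
g(3) = -12 - 2y
g(4) = 24 + y
g(5) = -12 + 4y
So -12 + 4y = -4, giving y = 2.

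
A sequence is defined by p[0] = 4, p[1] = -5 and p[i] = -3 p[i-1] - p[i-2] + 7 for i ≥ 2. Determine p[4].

115

p[2] = -3*(-5) - 4 + 7 = 18
p[3] = -3*18 - (-5) + 7 = -42
p[4] = -3*(-42) - 18 + 7 = 115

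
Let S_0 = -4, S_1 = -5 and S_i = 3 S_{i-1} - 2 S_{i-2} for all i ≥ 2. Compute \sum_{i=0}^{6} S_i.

S_2 = 3*(-5) - 2*(-4) = -7
S_3 = 3*(-7) - 2*(-5) = -11
S_4 = 3*(-11) - 2*(-7) = -19
S_5 = 3*(-19) - 2*(-11) = -35
S_6 = 3*(-35) - 2*(-19) = -67
Sum = (-4) + (-5) + (-7) + (-11) + (-19) + (-35) + (-67) = -148

-148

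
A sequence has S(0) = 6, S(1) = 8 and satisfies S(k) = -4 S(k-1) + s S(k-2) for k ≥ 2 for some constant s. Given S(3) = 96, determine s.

2

S(2) = -32 + 6s
S(3) = 128 - 16s
So 128 - 16s = 96, giving s = 2.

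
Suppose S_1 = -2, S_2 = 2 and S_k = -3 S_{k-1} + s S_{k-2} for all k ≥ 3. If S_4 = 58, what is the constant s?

S_3 = -6 - 2s
S_4 = 18 + 8s
So 18 + 8s = 58, giving s = 5.

5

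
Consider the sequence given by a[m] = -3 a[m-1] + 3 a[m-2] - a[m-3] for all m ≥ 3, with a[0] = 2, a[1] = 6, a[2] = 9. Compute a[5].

-204

a[3] = -3*9 + 3*6 - 2 = -11
a[4] = -3*(-11) + 3*9 - 6 = 54
a[5] = -3*54 + 3*(-11) - 9 = -204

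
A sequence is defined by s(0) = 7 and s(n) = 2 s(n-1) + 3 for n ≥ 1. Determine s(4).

s(1) = 2·7 + 3 = 17
s(2) = 2·17 + 3 = 37
s(3) = 2·37 + 3 = 77
s(4) = 2·77 + 3 = 157

157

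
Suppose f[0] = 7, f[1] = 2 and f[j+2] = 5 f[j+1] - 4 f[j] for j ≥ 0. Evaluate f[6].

f[2] = 5(2) - 4(7) = -18
f[3] = 5(-18) - 4(2) = -98
f[4] = 5(-98) - 4(-18) = -418
f[5] = 5(-418) - 4(-98) = -1698
f[6] = 5(-1698) - 4(-418) = -6818

-6818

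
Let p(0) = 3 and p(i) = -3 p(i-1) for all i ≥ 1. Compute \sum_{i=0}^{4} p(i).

p(1) = -3·3 = -9
p(2) = -3·(-9) = 27
p(3) = -3·27 = -81
p(4) = -3·(-81) = 243
Sum = 3 + (-9) + 27 + (-81) + 243 = 183

183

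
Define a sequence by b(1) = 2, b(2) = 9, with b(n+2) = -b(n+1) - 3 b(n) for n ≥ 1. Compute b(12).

2463

b(3) = -9 - 3*2 = -15
b(4) = -(-15) - 3*9 = -12
b(5) = -(-12) - 3*(-15) = 57
b(6) = -57 - 3*(-12) = -21
b(7) = -(-21) - 3*57 = -150
b(8) = -(-150) - 3*(-21) = 213
b(9) = -213 - 3*(-150) = 237
b(10) = -237 - 3*213 = -876
b(11) = -(-876) - 3*237 = 165
b(12) = -165 - 3*(-876) = 2463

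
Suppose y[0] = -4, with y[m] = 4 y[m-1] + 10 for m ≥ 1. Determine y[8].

-43694

y[1] = 4*(-4) + 10 = -6
y[2] = 4*(-6) + 10 = -14
y[3] = 4*(-14) + 10 = -46
y[4] = 4*(-46) + 10 = -174
y[5] = 4*(-174) + 10 = -686
y[6] = 4*(-686) + 10 = -2734
y[7] = 4*(-2734) + 10 = -10926
y[8] = 4*(-10926) + 10 = -43694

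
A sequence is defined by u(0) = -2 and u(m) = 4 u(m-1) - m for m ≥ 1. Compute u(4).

u(1) = 4·(-2) - 1 = -9
u(2) = 4·(-9) - 2 = -38
u(3) = 4·(-38) - 3 = -155
u(4) = 4·(-155) - 4 = -624

-624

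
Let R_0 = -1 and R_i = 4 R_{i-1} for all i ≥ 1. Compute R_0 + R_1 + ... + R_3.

R_1 = 4*(-1) = -4
R_2 = 4*(-4) = -16
R_3 = 4*(-16) = -64
Sum = (-1) + (-4) + (-16) + (-64) = -85

-85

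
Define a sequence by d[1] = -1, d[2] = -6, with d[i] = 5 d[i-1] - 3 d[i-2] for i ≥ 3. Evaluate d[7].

-9333

d[3] = 5(-6) - 3(-1) = -27
d[4] = 5(-27) - 3(-6) = -117
d[5] = 5(-117) - 3(-27) = -504
d[6] = 5(-504) - 3(-117) = -2169
d[7] = 5(-2169) - 3(-504) = -9333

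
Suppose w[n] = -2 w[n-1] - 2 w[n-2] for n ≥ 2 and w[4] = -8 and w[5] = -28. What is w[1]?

7

Rearranging, w[n-2] = (w[n] + 2 w[n-1]) / -2.
w[3] = (-28 + 2(-8)) / -2 = -44/-2 = 22
w[2] = (-8 + 2(22)) / -2 = 36/-2 = -18
w[1] = (22 + 2(-18)) / -2 = -14/-2 = 7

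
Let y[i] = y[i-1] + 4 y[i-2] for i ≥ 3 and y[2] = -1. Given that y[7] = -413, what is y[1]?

-3

Let y[1] = v.
y[3] = -1 + 4v
y[4] = -5 + 4v
y[5] = -9 + 20v
y[6] = -29 + 36v
y[7] = -65 + 116v
So -65 + 116v = -413, giving v = -3.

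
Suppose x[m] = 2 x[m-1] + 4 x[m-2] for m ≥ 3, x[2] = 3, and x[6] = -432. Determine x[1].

-7

Let x[1] = w.
x[3] = 6 + 4w
x[4] = 24 + 8w
x[5] = 72 + 32w
x[6] = 240 + 96w
So 240 + 96w = -432, giving w = -7.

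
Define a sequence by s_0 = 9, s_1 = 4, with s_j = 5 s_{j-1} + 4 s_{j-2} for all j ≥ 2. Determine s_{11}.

333403496

s_2 = 5(4) + 4(9) = 56
s_3 = 5(56) + 4(4) = 296
s_4 = 5(296) + 4(56) = 1704
s_5 = 5(1704) + 4(296) = 9704
s_6 = 5(9704) + 4(1704) = 55336
s_7 = 5(55336) + 4(9704) = 315496
s_8 = 5(315496) + 4(55336) = 1798824
s_9 = 5(1798824) + 4(315496) = 10256104
s_{10} = 5(10256104) + 4(1798824) = 58475816
s_{11} = 5(58475816) + 4(10256104) = 333403496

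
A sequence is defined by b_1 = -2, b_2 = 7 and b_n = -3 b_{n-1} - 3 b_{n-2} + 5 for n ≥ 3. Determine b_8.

b_3 = -3*7 - 3*(-2) + 5 = -10
b_4 = -3*(-10) - 3*7 + 5 = 14
b_5 = -3*14 - 3*(-10) + 5 = -7
b_6 = -3*(-7) - 3*14 + 5 = -16
b_7 = -3*(-16) - 3*(-7) + 5 = 74
b_8 = -3*74 - 3*(-16) + 5 = -169

-169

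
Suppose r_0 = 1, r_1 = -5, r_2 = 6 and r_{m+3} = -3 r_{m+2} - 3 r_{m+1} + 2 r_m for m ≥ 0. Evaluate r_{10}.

3911

r_3 = -3·6 - 3·(-5) + 2·1 = -1
r_4 = -3·(-1) - 3·6 + 2·(-5) = -25
r_5 = -3·(-25) - 3·(-1) + 2·6 = 90
r_6 = -3·90 - 3·(-25) + 2·(-1) = -197
r_7 = -3·(-197) - 3·90 + 2·(-25) = 271
r_8 = -3·271 - 3·(-197) + 2·90 = -42
r_9 = -3·(-42) - 3·271 + 2·(-197) = -1081
r_{10} = -3·(-1081) - 3·(-42) + 2·271 = 3911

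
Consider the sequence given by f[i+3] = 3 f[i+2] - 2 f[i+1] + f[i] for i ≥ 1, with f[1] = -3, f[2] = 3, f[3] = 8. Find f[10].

2178

f[4] = 3·8 - 2·3 + (-3) = 15
f[5] = 3·15 - 2·8 + 3 = 32
f[6] = 3·32 - 2·15 + 8 = 74
f[7] = 3·74 - 2·32 + 15 = 173
f[8] = 3·173 - 2·74 + 32 = 403
f[9] = 3·403 - 2·173 + 74 = 937
f[10] = 3·937 - 2·403 + 173 = 2178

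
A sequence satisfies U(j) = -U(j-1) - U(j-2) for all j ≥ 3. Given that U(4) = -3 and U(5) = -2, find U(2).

-2

Rearranging, U(j-2) = -(U(j) + U(j-1)).
U(3) = -(-2 + (-3)) = 5
U(2) = -(-3 + 5) = -2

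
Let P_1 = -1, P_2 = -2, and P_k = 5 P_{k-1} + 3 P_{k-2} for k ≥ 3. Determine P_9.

P_3 = 5(-2) + 3(-1) = -13
P_4 = 5(-13) + 3(-2) = -71
P_5 = 5(-71) + 3(-13) = -394
P_6 = 5(-394) + 3(-71) = -2183
P_7 = 5(-2183) + 3(-394) = -12097
P_8 = 5(-12097) + 3(-2183) = -67034
P_9 = 5(-67034) + 3(-12097) = -371461

-371461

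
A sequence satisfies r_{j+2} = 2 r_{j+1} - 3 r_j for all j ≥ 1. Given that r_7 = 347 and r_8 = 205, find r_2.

-5

Rearranging, r_{j-2} = (r_j - 2 r_{j-1}) / -3.
r_6 = (205 - 2*347) / -3 = -489/-3 = 163
r_5 = (347 - 2*163) / -3 = 21/-3 = -7
r_4 = (163 - 2*(-7)) / -3 = 177/-3 = -59
r_3 = (-7 - 2*(-59)) / -3 = 111/-3 = -37
r_2 = (-59 - 2*(-37)) / -3 = 15/-3 = -5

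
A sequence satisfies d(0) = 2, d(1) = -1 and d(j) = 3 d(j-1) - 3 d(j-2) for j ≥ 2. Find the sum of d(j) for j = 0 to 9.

d(2) = 3(-1) - 3(2) = -9
d(3) = 3(-9) - 3(-1) = -24
d(4) = 3(-24) - 3(-9) = -45
d(5) = 3(-45) - 3(-24) = -63
d(6) = 3(-63) - 3(-45) = -54
d(7) = 3(-54) - 3(-63) = 27
d(8) = 3(27) - 3(-54) = 243
d(9) = 3(243) - 3(27) = 648
Sum = 2 + (-1) + (-9) + (-24) + (-45) + (-63) + (-54) + 27 + 243 + 648 = 724

724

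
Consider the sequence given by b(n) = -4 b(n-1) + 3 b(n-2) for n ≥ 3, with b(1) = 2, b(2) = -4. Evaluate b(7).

b(3) = -4*(-4) + 3*2 = 22
b(4) = -4*22 + 3*(-4) = -100
b(5) = -4*(-100) + 3*22 = 466
b(6) = -4*466 + 3*(-100) = -2164
b(7) = -4*(-2164) + 3*466 = 10054

10054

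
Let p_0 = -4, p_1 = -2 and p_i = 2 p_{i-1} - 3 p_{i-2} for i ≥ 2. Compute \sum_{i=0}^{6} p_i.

p_2 = 2·(-2) - 3·(-4) = 8
p_3 = 2·8 - 3·(-2) = 22
p_4 = 2·22 - 3·8 = 20
p_5 = 2·20 - 3·22 = -26
p_6 = 2·(-26) - 3·20 = -112
Sum = (-4) + (-2) + 8 + 22 + 20 + (-26) + (-112) = -94

-94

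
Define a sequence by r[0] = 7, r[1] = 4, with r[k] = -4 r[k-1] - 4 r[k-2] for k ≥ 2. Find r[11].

r[2] = -4*4 - 4*7 = -44
r[3] = -4*(-44) - 4*4 = 160
r[4] = -4*160 - 4*(-44) = -464
r[5] = -4*(-464) - 4*160 = 1216
r[6] = -4*1216 - 4*(-464) = -3008
r[7] = -4*(-3008) - 4*1216 = 7168
r[8] = -4*7168 - 4*(-3008) = -16640
r[9] = -4*(-16640) - 4*7168 = 37888
r[10] = -4*37888 - 4*(-16640) = -84992
r[11] = -4*(-84992) - 4*37888 = 188416

188416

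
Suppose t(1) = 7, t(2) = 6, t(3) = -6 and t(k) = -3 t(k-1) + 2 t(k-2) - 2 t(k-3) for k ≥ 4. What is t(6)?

260

t(4) = -3*(-6) + 2*6 - 2*7 = 16
t(5) = -3*16 + 2*(-6) - 2*6 = -72
t(6) = -3*(-72) + 2*16 - 2*(-6) = 260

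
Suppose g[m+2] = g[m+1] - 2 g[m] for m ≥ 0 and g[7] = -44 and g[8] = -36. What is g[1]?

Rearranging, g[m-2] = (g[m] - g[m-1]) / -2.
g[6] = (-36 - (-44)) / -2 = 8/-2 = -4
g[5] = (-44 - (-4)) / -2 = -40/-2 = 20
g[4] = (-4 - 20) / -2 = -24/-2 = 12
g[3] = (20 - 12) / -2 = 8/-2 = -4
g[2] = (12 - (-4)) / -2 = 16/-2 = -8
g[1] = (-4 - (-8)) / -2 = 4/-2 = -2

-2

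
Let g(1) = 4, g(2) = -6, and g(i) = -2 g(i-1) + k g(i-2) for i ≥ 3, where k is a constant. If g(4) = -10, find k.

-1

g(3) = 12 + 4k
g(4) = -24 - 14k
So -24 - 14k = -10, giving k = -1.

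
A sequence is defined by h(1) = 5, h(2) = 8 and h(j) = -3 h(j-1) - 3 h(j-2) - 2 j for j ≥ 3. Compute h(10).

h(3) = -3·8 - 3·5 - 6 = -45
h(4) = -3·(-45) - 3·8 - 8 = 103
h(5) = -3·103 - 3·(-45) - 10 = -184
h(6) = -3·(-184) - 3·103 - 12 = 231
h(7) = -3·231 - 3·(-184) - 14 = -155
h(8) = -3·(-155) - 3·231 - 16 = -244
h(9) = -3·(-244) - 3·(-155) - 18 = 1179
h(10) = -3·1179 - 3·(-244) - 20 = -2825

-2825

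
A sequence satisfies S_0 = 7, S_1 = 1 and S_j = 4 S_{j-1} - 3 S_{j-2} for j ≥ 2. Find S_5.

-719

S_2 = 4*1 - 3*7 = -17
S_3 = 4*(-17) - 3*1 = -71
S_4 = 4*(-71) - 3*(-17) = -233
S_5 = 4*(-233) - 3*(-71) = -719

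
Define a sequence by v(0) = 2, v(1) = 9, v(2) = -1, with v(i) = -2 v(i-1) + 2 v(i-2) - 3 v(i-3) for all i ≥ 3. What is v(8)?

v(3) = -2(-1) + 2(9) - 3(2) = 14
v(4) = -2(14) + 2(-1) - 3(9) = -57
v(5) = -2(-57) + 2(14) - 3(-1) = 145
v(6) = -2(145) + 2(-57) - 3(14) = -446
v(7) = -2(-446) + 2(145) - 3(-57) = 1353
v(8) = -2(1353) + 2(-446) - 3(145) = -4033

-4033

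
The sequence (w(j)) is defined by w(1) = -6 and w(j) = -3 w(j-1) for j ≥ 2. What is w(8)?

13122

w(2) = -3(-6) = 18
w(3) = -3(18) = -54
w(4) = -3(-54) = 162
w(5) = -3(162) = -486
w(6) = -3(-486) = 1458
w(7) = -3(1458) = -4374
w(8) = -3(-4374) = 13122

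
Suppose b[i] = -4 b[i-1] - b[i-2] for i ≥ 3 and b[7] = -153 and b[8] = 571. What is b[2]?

Rearranging, b[i-2] = -(b[i] + 4 b[i-1]).
b[6] = -(571 + 4(-153)) = 41
b[5] = -(-153 + 4(41)) = -11
b[4] = -(41 + 4(-11)) = 3
b[3] = -(-11 + 4(3)) = -1
b[2] = -(3 + 4(-1)) = 1

1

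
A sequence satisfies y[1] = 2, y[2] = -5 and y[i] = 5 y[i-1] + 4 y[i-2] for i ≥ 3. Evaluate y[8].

-110025

y[3] = 5*(-5) + 4*2 = -17
y[4] = 5*(-17) + 4*(-5) = -105
y[5] = 5*(-105) + 4*(-17) = -593
y[6] = 5*(-593) + 4*(-105) = -3385
y[7] = 5*(-3385) + 4*(-593) = -19297
y[8] = 5*(-19297) + 4*(-3385) = -110025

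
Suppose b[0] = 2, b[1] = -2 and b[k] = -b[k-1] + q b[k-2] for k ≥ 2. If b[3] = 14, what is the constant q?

-4

b[2] = 2 + 2q
b[3] = -2 - 4q
So -2 - 4q = 14, giving q = -4.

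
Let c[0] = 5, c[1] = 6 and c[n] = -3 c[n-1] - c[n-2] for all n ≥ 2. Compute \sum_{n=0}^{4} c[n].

-115

c[2] = -3(6) - 5 = -23
c[3] = -3(-23) - 6 = 63
c[4] = -3(63) - (-23) = -166
Sum = 5 + 6 + (-23) + 63 + (-166) = -115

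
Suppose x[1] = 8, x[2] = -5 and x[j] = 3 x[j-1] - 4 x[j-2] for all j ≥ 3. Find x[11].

-5855

x[3] = 3·(-5) - 4·8 = -47
x[4] = 3·(-47) - 4·(-5) = -121
x[5] = 3·(-121) - 4·(-47) = -175
x[6] = 3·(-175) - 4·(-121) = -41
x[7] = 3·(-41) - 4·(-175) = 577
x[8] = 3·577 - 4·(-41) = 1895
x[9] = 3·1895 - 4·577 = 3377
x[10] = 3·3377 - 4·1895 = 2551
x[11] = 3·2551 - 4·3377 = -5855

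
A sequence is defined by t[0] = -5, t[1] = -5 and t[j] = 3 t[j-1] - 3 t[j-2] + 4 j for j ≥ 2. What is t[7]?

607

t[2] = 3·(-5) - 3·(-5) + 8 = 8
t[3] = 3·8 - 3·(-5) + 12 = 51
t[4] = 3·51 - 3·8 + 16 = 145
t[5] = 3·145 - 3·51 + 20 = 302
t[6] = 3·302 - 3·145 + 24 = 495
t[7] = 3·495 - 3·302 + 28 = 607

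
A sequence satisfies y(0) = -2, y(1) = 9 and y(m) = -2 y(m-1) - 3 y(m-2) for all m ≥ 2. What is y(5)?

-75

y(2) = -2*9 - 3*(-2) = -12
y(3) = -2*(-12) - 3*9 = -3
y(4) = -2*(-3) - 3*(-12) = 42
y(5) = -2*42 - 3*(-3) = -75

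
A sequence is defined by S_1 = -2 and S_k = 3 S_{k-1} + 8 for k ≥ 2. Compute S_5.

158

S_2 = 3*(-2) + 8 = 2
S_3 = 3*2 + 8 = 14
S_4 = 3*14 + 8 = 50
S_5 = 3*50 + 8 = 158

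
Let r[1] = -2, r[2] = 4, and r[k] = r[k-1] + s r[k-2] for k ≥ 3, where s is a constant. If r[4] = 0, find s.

r[3] = 4 - 2s
r[4] = 4 + 2s
So 4 + 2s = 0, giving s = -2.

-2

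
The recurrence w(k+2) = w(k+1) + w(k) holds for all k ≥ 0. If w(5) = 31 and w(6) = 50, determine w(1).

5

Rearranging, w(k-2) = w(k) - w(k-1).
w(4) = 50 - 31 = 19
w(3) = 31 - 19 = 12
w(2) = 19 - 12 = 7
w(1) = 12 - 7 = 5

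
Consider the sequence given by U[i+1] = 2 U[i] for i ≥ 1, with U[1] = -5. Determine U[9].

-1280

U[2] = 2·(-5) = -10
U[3] = 2·(-10) = -20
U[4] = 2·(-20) = -40
U[5] = 2·(-40) = -80
U[6] = 2·(-80) = -160
U[7] = 2·(-160) = -320
U[8] = 2·(-320) = -640
U[9] = 2·(-640) = -1280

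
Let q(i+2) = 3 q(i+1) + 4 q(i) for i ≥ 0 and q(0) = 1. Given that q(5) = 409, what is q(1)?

Let q(1) = w.
q(2) = 4 + 3w
q(3) = 12 + 13w
q(4) = 52 + 51w
q(5) = 204 + 205w
So 204 + 205w = 409, giving w = 1.

1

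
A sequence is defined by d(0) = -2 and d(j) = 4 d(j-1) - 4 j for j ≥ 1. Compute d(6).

-15464

d(1) = 4·(-2) - 4 = -12
d(2) = 4·(-12) - 8 = -56
d(3) = 4·(-56) - 12 = -236
d(4) = 4·(-236) - 16 = -960
d(5) = 4·(-960) - 20 = -3860
d(6) = 4·(-3860) - 24 = -15464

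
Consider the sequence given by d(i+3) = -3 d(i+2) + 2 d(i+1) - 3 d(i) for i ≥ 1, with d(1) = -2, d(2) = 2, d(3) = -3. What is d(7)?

-957

d(4) = -3(-3) + 2(2) - 3(-2) = 19
d(5) = -3(19) + 2(-3) - 3(2) = -69
d(6) = -3(-69) + 2(19) - 3(-3) = 254
d(7) = -3(254) + 2(-69) - 3(19) = -957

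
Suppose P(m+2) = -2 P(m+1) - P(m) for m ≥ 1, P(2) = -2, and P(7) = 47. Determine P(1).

Let P(1) = x.
P(3) = 4 - x
P(4) = -6 + 2x
P(5) = 8 - 3x
P(6) = -10 + 4x
P(7) = 12 - 5x
So 12 - 5x = 47, giving x = -7.

-7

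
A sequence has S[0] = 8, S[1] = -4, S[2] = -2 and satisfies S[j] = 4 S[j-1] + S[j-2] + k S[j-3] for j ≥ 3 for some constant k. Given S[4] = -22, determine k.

S[3] = -12 + 8k
S[4] = -50 + 28k
So -50 + 28k = -22, giving k = 1.

1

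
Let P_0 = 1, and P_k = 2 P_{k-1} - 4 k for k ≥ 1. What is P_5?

P_1 = 2(1) - 4 = -2
P_2 = 2(-2) - 8 = -12
P_3 = 2(-12) - 12 = -36
P_4 = 2(-36) - 16 = -88
P_5 = 2(-88) - 20 = -196

-196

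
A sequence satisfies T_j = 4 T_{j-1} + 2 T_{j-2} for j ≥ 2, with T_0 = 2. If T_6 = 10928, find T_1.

Let T_1 = w.
T_2 = 4 + 4w
T_3 = 16 + 18w
T_4 = 72 + 80w
T_5 = 320 + 356w
T_6 = 1424 + 1584w
So 1424 + 1584w = 10928, giving w = 6.

6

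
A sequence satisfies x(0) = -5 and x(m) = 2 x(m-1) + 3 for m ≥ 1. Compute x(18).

-524291

The fixed point is 3/(1 - 2) = -3, so x(m) + 3 = 2(x(m-1) + 3).
Hence x(m) = -2·2^m - 3.
x(18) = -2·2^{18} - 3 = -2·262144 - 3 = -524291.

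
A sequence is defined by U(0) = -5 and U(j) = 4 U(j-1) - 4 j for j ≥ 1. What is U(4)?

-1728

U(1) = 4·(-5) - 4 = -24
U(2) = 4·(-24) - 8 = -104
U(3) = 4·(-104) - 12 = -428
U(4) = 4·(-428) - 16 = -1728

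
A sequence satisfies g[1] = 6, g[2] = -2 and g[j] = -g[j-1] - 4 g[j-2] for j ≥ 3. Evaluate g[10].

g[3] = -(-2) - 4(6) = -22
g[4] = -(-22) - 4(-2) = 30
g[5] = -30 - 4(-22) = 58
g[6] = -58 - 4(30) = -178
g[7] = -(-178) - 4(58) = -54
g[8] = -(-54) - 4(-178) = 766
g[9] = -766 - 4(-54) = -550
g[10] = -(-550) - 4(766) = -2514

-2514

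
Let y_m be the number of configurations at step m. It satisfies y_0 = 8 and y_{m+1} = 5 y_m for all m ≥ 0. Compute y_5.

25000

y_1 = 5*8 = 40
y_2 = 5*40 = 200
y_3 = 5*200 = 1000
y_4 = 5*1000 = 5000
y_5 = 5*5000 = 25000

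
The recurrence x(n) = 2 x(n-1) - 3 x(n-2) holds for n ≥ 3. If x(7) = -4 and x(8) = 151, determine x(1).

2

Rearranging, x(n-2) = (x(n) - 2 x(n-1)) / -3.
x(6) = (151 - 2·(-4)) / -3 = 159/-3 = -53
x(5) = (-4 - 2·(-53)) / -3 = 102/-3 = -34
x(4) = (-53 - 2·(-34)) / -3 = 15/-3 = -5
x(3) = (-34 - 2·(-5)) / -3 = -24/-3 = 8
x(2) = (-5 - 2·8) / -3 = -21/-3 = 7
x(1) = (8 - 2·7) / -3 = -6/-3 = 2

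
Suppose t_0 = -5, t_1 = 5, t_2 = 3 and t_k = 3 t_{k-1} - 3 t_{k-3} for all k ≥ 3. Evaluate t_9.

t_3 = 3(3) - 3(-5) = 24
t_4 = 3(24) - 3(5) = 57
t_5 = 3(57) - 3(3) = 162
t_6 = 3(162) - 3(24) = 414
t_7 = 3(414) - 3(57) = 1071
t_8 = 3(1071) - 3(162) = 2727
t_9 = 3(2727) - 3(414) = 6939

6939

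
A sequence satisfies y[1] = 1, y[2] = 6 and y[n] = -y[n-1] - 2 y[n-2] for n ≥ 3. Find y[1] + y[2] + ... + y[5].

15

y[3] = -6 - 2*1 = -8
y[4] = -(-8) - 2*6 = -4
y[5] = -(-4) - 2*(-8) = 20
Sum = 1 + 6 + (-8) + (-4) + 20 = 15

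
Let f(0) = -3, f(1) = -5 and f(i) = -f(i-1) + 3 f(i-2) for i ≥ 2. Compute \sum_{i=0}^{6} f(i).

-27

f(2) = -(-5) + 3*(-3) = -4
f(3) = -(-4) + 3*(-5) = -11
f(4) = -(-11) + 3*(-4) = -1
f(5) = -(-1) + 3*(-11) = -32
f(6) = -(-32) + 3*(-1) = 29
Sum = (-3) + (-5) + (-4) + (-11) + (-1) + (-32) + 29 = -27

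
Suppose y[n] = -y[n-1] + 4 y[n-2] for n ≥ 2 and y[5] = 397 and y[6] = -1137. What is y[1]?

5

Rearranging, y[n-2] = (y[n] + y[n-1]) / 4.
y[4] = (-1137 + 397) / 4 = -740/4 = -185
y[3] = (397 + (-185)) / 4 = 212/4 = 53
y[2] = (-185 + 53) / 4 = -132/4 = -33
y[1] = (53 + (-33)) / 4 = 20/4 = 5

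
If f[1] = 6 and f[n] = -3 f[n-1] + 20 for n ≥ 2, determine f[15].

4782974

The fixed point is 20/(1 + 3) = 5, so f[n] - 5 = -3(f[n-1] - 5).
Hence f[n] = 1·(-3)^{n-1} + 5.
f[15] = 1·(-3)^{14} + 5 = 1·4782969 + 5 = 4782974.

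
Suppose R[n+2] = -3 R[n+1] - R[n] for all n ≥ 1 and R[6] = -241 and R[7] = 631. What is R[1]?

-1

Rearranging, R[n-2] = -(R[n] + 3 R[n-1]).
R[5] = -(631 + 3·(-241)) = 92
R[4] = -(-241 + 3·92) = -35
R[3] = -(92 + 3·(-35)) = 13
R[2] = -(-35 + 3·13) = -4
R[1] = -(13 + 3·(-4)) = -1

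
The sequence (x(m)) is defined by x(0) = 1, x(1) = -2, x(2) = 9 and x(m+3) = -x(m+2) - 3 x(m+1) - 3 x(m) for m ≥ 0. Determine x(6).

x(3) = -9 - 3*(-2) - 3*1 = -6
x(4) = -(-6) - 3*9 - 3*(-2) = -15
x(5) = -(-15) - 3*(-6) - 3*9 = 6
x(6) = -6 - 3*(-15) - 3*(-6) = 57

57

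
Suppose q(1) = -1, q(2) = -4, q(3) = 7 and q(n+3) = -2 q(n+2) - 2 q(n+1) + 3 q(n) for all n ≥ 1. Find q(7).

q(4) = -2*7 - 2*(-4) + 3*(-1) = -9
q(5) = -2*(-9) - 2*7 + 3*(-4) = -8
q(6) = -2*(-8) - 2*(-9) + 3*7 = 55
q(7) = -2*55 - 2*(-8) + 3*(-9) = -121

-121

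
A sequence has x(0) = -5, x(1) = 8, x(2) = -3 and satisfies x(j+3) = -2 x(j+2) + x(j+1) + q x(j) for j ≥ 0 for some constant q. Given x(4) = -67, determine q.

x(3) = 14 - 5q
x(4) = -31 + 18q
So -31 + 18q = -67, giving q = -2.

-2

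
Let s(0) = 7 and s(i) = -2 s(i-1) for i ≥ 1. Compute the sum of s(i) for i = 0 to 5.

-147

s(1) = -2(7) = -14
s(2) = -2(-14) = 28
s(3) = -2(28) = -56
s(4) = -2(-56) = 112
s(5) = -2(112) = -224
Sum = 7 + (-14) + 28 + (-56) + 112 + (-224) = -147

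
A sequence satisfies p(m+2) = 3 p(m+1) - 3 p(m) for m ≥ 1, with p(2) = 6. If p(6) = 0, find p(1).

2

Let p(1) = v.
p(3) = 18 - 3v
p(4) = 36 - 9v
p(5) = 54 - 18v
p(6) = 54 - 27v
So 54 - 27v = 0, giving v = 2.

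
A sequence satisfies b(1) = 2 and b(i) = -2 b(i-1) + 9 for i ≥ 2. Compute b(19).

The fixed point is 9/(1 + 2) = 3, so b(i) - 3 = -2(b(i-1) - 3).
Hence b(i) = -1·(-2)^{i-1} + 3.
b(19) = -1·(-2)^{18} + 3 = -1·262144 + 3 = -262141.

-262141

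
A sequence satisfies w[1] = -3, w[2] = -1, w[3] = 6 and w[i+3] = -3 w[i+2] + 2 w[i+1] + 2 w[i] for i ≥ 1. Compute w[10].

-41260

w[4] = -3(6) + 2(-1) + 2(-3) = -26
w[5] = -3(-26) + 2(6) + 2(-1) = 88
w[6] = -3(88) + 2(-26) + 2(6) = -304
w[7] = -3(-304) + 2(88) + 2(-26) = 1036
w[8] = -3(1036) + 2(-304) + 2(88) = -3540
w[9] = -3(-3540) + 2(1036) + 2(-304) = 12084
w[10] = -3(12084) + 2(-3540) + 2(1036) = -41260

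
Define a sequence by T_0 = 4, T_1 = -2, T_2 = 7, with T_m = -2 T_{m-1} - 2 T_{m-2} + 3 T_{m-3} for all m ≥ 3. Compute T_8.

T_3 = -2(7) - 2(-2) + 3(4) = 2
T_4 = -2(2) - 2(7) + 3(-2) = -24
T_5 = -2(-24) - 2(2) + 3(7) = 65
T_6 = -2(65) - 2(-24) + 3(2) = -76
T_7 = -2(-76) - 2(65) + 3(-24) = -50
T_8 = -2(-50) - 2(-76) + 3(65) = 447

447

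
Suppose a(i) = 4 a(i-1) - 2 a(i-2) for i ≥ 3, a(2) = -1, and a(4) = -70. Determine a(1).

7

Let a(1) = y.
a(3) = -4 - 2y
a(4) = -14 - 8y
So -14 - 8y = -70, giving y = 7.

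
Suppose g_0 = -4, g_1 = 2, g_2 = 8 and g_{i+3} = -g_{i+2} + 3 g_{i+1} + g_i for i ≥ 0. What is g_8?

580

g_3 = -8 + 3(2) + (-4) = -6
g_4 = -(-6) + 3(8) + 2 = 32
g_5 = -32 + 3(-6) + 8 = -42
g_6 = -(-42) + 3(32) + (-6) = 132
g_7 = -132 + 3(-42) + 32 = -226
g_8 = -(-226) + 3(132) + (-42) = 580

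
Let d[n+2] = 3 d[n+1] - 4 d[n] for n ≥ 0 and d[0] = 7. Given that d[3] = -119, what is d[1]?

-7

Let d[1] = w.
d[2] = -28 + 3w
d[3] = -84 + 5w
So -84 + 5w = -119, giving w = -7.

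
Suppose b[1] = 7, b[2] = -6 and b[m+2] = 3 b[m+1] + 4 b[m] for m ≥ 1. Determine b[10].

52422

b[3] = 3*(-6) + 4*7 = 10
b[4] = 3*10 + 4*(-6) = 6
b[5] = 3*6 + 4*10 = 58
b[6] = 3*58 + 4*6 = 198
b[7] = 3*198 + 4*58 = 826
b[8] = 3*826 + 4*198 = 3270
b[9] = 3*3270 + 4*826 = 13114
b[10] = 3*13114 + 4*3270 = 52422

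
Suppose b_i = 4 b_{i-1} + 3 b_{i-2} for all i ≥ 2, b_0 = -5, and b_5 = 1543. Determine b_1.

Let b_1 = x.
b_2 = -15 + 4x
b_3 = -60 + 19x
b_4 = -285 + 88x
b_5 = -1320 + 409x
So -1320 + 409x = 1543, giving x = 7.

7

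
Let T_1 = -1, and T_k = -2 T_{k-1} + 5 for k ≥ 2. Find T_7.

-169

T_2 = -2·(-1) + 5 = 7
T_3 = -2·7 + 5 = -9
T_4 = -2·(-9) + 5 = 23
T_5 = -2·23 + 5 = -41
T_6 = -2·(-41) + 5 = 87
T_7 = -2·87 + 5 = -169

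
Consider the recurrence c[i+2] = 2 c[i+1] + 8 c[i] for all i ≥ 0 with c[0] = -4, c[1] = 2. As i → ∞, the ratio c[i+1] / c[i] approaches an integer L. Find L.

The characteristic equation is r^2 - 2r - 8 = 0, which factors as (r - 4)(r + 2) = 0.
So the roots are 4 and -2. Since |4| > |-2| and the coefficient of 4^i is non-zero, the ratio tends to 4.

4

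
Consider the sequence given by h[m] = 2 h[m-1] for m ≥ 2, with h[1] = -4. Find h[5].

-64

h[2] = 2*(-4) = -8
h[3] = 2*(-8) = -16
h[4] = 2*(-16) = -32
h[5] = 2*(-32) = -64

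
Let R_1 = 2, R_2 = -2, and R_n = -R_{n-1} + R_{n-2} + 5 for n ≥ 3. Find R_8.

-62

R_3 = -(-2) + 2 + 5 = 9
R_4 = -9 + (-2) + 5 = -6
R_5 = -(-6) + 9 + 5 = 20
R_6 = -20 + (-6) + 5 = -21
R_7 = -(-21) + 20 + 5 = 46
R_8 = -46 + (-21) + 5 = -62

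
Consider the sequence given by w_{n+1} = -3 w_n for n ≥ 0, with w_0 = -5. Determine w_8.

-32805

w_1 = -3·(-5) = 15
w_2 = -3·15 = -45
w_3 = -3·(-45) = 135
w_4 = -3·135 = -405
w_5 = -3·(-405) = 1215
w_6 = -3·1215 = -3645
w_7 = -3·(-3645) = 10935
w_8 = -3·10935 = -32805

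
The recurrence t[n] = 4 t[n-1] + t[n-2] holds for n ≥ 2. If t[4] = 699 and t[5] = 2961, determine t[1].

9

Rearranging, t[n-2] = t[n] - 4 t[n-1].
t[3] = 2961 - 4(699) = 165
t[2] = 699 - 4(165) = 39
t[1] = 165 - 4(39) = 9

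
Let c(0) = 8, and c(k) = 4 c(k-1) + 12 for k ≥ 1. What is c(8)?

786428

c(1) = 4(8) + 12 = 44
c(2) = 4(44) + 12 = 188
c(3) = 4(188) + 12 = 764
c(4) = 4(764) + 12 = 3068
c(5) = 4(3068) + 12 = 12284
c(6) = 4(12284) + 12 = 49148
c(7) = 4(49148) + 12 = 196604
c(8) = 4(196604) + 12 = 786428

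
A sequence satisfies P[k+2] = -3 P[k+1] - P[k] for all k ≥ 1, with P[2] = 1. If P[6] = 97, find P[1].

Let P[1] = y.
P[3] = -3 - y
P[4] = 8 + 3y
P[5] = -21 - 8y
P[6] = 55 + 21y
So 55 + 21y = 97, giving y = 2.

2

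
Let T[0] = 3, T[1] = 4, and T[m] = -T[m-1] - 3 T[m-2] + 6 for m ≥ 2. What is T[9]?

T[2] = -4 - 3(3) + 6 = -7
T[3] = -(-7) - 3(4) + 6 = 1
T[4] = -1 - 3(-7) + 6 = 26
T[5] = -26 - 3(1) + 6 = -23
T[6] = -(-23) - 3(26) + 6 = -49
T[7] = -(-49) - 3(-23) + 6 = 124
T[8] = -124 - 3(-49) + 6 = 29
T[9] = -29 - 3(124) + 6 = -395

-395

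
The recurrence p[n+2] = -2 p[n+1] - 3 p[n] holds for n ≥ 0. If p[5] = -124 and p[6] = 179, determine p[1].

8

Rearranging, p[n-2] = (p[n] + 2 p[n-1]) / -3.
p[4] = (179 + 2(-124)) / -3 = -69/-3 = 23
p[3] = (-124 + 2(23)) / -3 = -78/-3 = 26
p[2] = (23 + 2(26)) / -3 = 75/-3 = -25
p[1] = (26 + 2(-25)) / -3 = -24/-3 = 8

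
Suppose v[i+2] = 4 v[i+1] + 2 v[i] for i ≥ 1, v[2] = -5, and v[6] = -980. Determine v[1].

5

Let v[1] = y.
v[3] = -20 + 2y
v[4] = -90 + 8y
v[5] = -400 + 36y
v[6] = -1780 + 160y
So -1780 + 160y = -980, giving y = 5.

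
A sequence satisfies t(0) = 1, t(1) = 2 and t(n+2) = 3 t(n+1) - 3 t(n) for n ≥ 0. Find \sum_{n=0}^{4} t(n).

t(2) = 3*2 - 3*1 = 3
t(3) = 3*3 - 3*2 = 3
t(4) = 3*3 - 3*3 = 0
Sum = 1 + 2 + 3 + 3 + 0 = 9

9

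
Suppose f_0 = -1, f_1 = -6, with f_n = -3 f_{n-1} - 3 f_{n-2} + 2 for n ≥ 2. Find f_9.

1331

f_2 = -3·(-6) - 3·(-1) + 2 = 23
f_3 = -3·23 - 3·(-6) + 2 = -49
f_4 = -3·(-49) - 3·23 + 2 = 80
f_5 = -3·80 - 3·(-49) + 2 = -91
f_6 = -3·(-91) - 3·80 + 2 = 35
f_7 = -3·35 - 3·(-91) + 2 = 170
f_8 = -3·170 - 3·35 + 2 = -613
f_9 = -3·(-613) - 3·170 + 2 = 1331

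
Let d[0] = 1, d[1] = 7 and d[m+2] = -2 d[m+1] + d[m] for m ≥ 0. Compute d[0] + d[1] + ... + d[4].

-51

d[2] = -2*7 + 1 = -13
d[3] = -2*(-13) + 7 = 33
d[4] = -2*33 + (-13) = -79
Sum = 1 + 7 + (-13) + 33 + (-79) = -51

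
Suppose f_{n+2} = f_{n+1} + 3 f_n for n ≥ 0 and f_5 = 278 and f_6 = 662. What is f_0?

Rearranging, f_{n-2} = (f_n - f_{n-1}) / 3.
f_4 = (662 - 278) / 3 = 384/3 = 128
f_3 = (278 - 128) / 3 = 150/3 = 50
f_2 = (128 - 50) / 3 = 78/3 = 26
f_1 = (50 - 26) / 3 = 24/3 = 8
f_0 = (26 - 8) / 3 = 18/3 = 6

6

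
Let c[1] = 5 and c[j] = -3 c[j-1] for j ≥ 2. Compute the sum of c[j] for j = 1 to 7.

c[2] = -3(5) = -15
c[3] = -3(-15) = 45
c[4] = -3(45) = -135
c[5] = -3(-135) = 405
c[6] = -3(405) = -1215
c[7] = -3(-1215) = 3645
Sum = 5 + (-15) + 45 + (-135) + 405 + (-1215) + 3645 = 2735

2735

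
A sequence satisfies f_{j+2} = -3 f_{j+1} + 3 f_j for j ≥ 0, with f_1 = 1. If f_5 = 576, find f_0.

Let f_0 = v.
f_2 = -3 + 3v
f_3 = 12 - 9v
f_4 = -45 + 36v
f_5 = 171 - 135v
So 171 - 135v = 576, giving v = -3.

-3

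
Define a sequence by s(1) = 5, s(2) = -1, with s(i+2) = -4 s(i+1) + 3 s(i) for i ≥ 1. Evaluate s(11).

s(3) = -4*(-1) + 3*5 = 19
s(4) = -4*19 + 3*(-1) = -79
s(5) = -4*(-79) + 3*19 = 373
s(6) = -4*373 + 3*(-79) = -1729
s(7) = -4*(-1729) + 3*373 = 8035
s(8) = -4*8035 + 3*(-1729) = -37327
s(9) = -4*(-37327) + 3*8035 = 173413
s(10) = -4*173413 + 3*(-37327) = -805633
s(11) = -4*(-805633) + 3*173413 = 3742771

3742771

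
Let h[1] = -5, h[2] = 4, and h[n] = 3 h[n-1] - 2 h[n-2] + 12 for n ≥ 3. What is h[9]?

h[3] = 3·4 - 2·(-5) + 12 = 34
h[4] = 3·34 - 2·4 + 12 = 106
h[5] = 3·106 - 2·34 + 12 = 262
h[6] = 3·262 - 2·106 + 12 = 586
h[7] = 3·586 - 2·262 + 12 = 1246
h[8] = 3·1246 - 2·586 + 12 = 2578
h[9] = 3·2578 - 2·1246 + 12 = 5254

5254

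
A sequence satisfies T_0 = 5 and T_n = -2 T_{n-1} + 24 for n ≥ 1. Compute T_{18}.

-786424

The fixed point is 24/(1 + 2) = 8, so T_n - 8 = -2(T_{n-1} - 8).
Hence T_n = -3·(-2)^n + 8.
T_{18} = -3·(-2)^{18} + 8 = -3·262144 + 8 = -786424.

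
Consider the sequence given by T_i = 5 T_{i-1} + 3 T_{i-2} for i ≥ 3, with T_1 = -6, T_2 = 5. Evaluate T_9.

256039

T_3 = 5*5 + 3*(-6) = 7
T_4 = 5*7 + 3*5 = 50
T_5 = 5*50 + 3*7 = 271
T_6 = 5*271 + 3*50 = 1505
T_7 = 5*1505 + 3*271 = 8338
T_8 = 5*8338 + 3*1505 = 46205
T_9 = 5*46205 + 3*8338 = 256039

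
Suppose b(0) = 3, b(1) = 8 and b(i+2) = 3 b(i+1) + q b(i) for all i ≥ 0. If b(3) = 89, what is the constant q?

b(2) = 24 + 3q
b(3) = 72 + 17q
So 72 + 17q = 89, giving q = 1.

1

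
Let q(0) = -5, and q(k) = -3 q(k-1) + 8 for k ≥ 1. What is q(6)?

-5101

q(1) = -3·(-5) + 8 = 23
q(2) = -3·23 + 8 = -61
q(3) = -3·(-61) + 8 = 191
q(4) = -3·191 + 8 = -565
q(5) = -3·(-565) + 8 = 1703
q(6) = -3·1703 + 8 = -5101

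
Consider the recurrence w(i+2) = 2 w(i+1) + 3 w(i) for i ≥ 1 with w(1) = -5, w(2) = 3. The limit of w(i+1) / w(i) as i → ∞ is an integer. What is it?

The characteristic equation is r^2 - 2r - 3 = 0, which factors as (r - 3)(r + 1) = 0.
So the roots are 3 and -1. Since |3| > |-1| and the coefficient of 3^i is non-zero, the ratio tends to 3.

3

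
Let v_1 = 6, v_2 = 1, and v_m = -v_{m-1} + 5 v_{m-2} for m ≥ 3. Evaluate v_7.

1134

v_3 = -1 + 5*6 = 29
v_4 = -29 + 5*1 = -24
v_5 = -(-24) + 5*29 = 169
v_6 = -169 + 5*(-24) = -289
v_7 = -(-289) + 5*169 = 1134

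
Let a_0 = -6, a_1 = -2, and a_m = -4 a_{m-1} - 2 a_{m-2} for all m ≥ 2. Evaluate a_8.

a_2 = -4(-2) - 2(-6) = 20
a_3 = -4(20) - 2(-2) = -76
a_4 = -4(-76) - 2(20) = 264
a_5 = -4(264) - 2(-76) = -904
a_6 = -4(-904) - 2(264) = 3088
a_7 = -4(3088) - 2(-904) = -10544
a_8 = -4(-10544) - 2(3088) = 36000

36000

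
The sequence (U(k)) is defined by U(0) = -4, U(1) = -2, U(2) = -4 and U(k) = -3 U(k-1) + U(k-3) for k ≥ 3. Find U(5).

U(3) = -3·(-4) + (-4) = 8
U(4) = -3·8 + (-2) = -26
U(5) = -3·(-26) + (-4) = 74

74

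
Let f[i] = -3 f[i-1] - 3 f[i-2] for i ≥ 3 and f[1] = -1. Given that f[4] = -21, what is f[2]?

Let f[2] = v.
f[3] = 3 - 3v
f[4] = -9 + 6v
So -9 + 6v = -21, giving v = -2.

-2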